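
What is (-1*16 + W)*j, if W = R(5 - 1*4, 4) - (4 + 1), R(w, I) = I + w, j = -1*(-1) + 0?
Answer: -16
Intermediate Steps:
j = 1 (j = 1 + 0 = 1)
W = 0 (W = (4 + (5 - 1*4)) - (4 + 1) = (4 + (5 - 4)) - 1*5 = (4 + 1) - 5 = 5 - 5 = 0)
(-1*16 + W)*j = (-1*16 + 0)*1 = (-16 + 0)*1 = -16*1 = -16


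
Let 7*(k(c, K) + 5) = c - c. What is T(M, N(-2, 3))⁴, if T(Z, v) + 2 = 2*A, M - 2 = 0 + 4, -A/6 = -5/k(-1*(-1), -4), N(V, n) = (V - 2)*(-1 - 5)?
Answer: 38416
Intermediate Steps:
k(c, K) = -5 (k(c, K) = -5 + (c - c)/7 = -5 + (⅐)*0 = -5 + 0 = -5)
N(V, n) = 12 - 6*V (N(V, n) = (-2 + V)*(-6) = 12 - 6*V)
A = -6 (A = -(-30)/(-5) = -(-30)*(-1)/5 = -6*1 = -6)
M = 6 (M = 2 + (0 + 4) = 2 + 4 = 6)
T(Z, v) = -14 (T(Z, v) = -2 + 2*(-6) = -2 - 12 = -14)
T(M, N(-2, 3))⁴ = (-14)⁴ = 38416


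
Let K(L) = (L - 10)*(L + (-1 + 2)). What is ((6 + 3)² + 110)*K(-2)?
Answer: 2292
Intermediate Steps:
K(L) = (1 + L)*(-10 + L) (K(L) = (-10 + L)*(L + 1) = (-10 + L)*(1 + L) = (1 + L)*(-10 + L))
((6 + 3)² + 110)*K(-2) = ((6 + 3)² + 110)*(-10 + (-2)² - 9*(-2)) = (9² + 110)*(-10 + 4 + 18) = (81 + 110)*12 = 191*12 = 2292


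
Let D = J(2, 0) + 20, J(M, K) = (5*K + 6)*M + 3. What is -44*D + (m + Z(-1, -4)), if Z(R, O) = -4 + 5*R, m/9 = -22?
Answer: -1747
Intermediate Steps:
m = -198 (m = 9*(-22) = -198)
J(M, K) = 3 + M*(6 + 5*K) (J(M, K) = (6 + 5*K)*M + 3 = M*(6 + 5*K) + 3 = 3 + M*(6 + 5*K))
D = 35 (D = (3 + 6*2 + 5*0*2) + 20 = (3 + 12 + 0) + 20 = 15 + 20 = 35)
-44*D + (m + Z(-1, -4)) = -44*35 + (-198 + (-4 + 5*(-1))) = -1540 + (-198 + (-4 - 5)) = -1540 + (-198 - 9) = -1540 - 207 = -1747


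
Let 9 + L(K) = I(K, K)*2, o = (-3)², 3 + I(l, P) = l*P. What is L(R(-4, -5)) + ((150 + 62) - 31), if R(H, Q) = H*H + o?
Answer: 1416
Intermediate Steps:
I(l, P) = -3 + P*l (I(l, P) = -3 + l*P = -3 + P*l)
o = 9
R(H, Q) = 9 + H² (R(H, Q) = H*H + 9 = H² + 9 = 9 + H²)
L(K) = -15 + 2*K² (L(K) = -9 + (-3 + K*K)*2 = -9 + (-3 + K²)*2 = -9 + (-6 + 2*K²) = -15 + 2*K²)
L(R(-4, -5)) + ((150 + 62) - 31) = (-15 + 2*(9 + (-4)²)²) + ((150 + 62) - 31) = (-15 + 2*(9 + 16)²) + (212 - 31) = (-15 + 2*25²) + 181 = (-15 + 2*625) + 181 = (-15 + 1250) + 181 = 1235 + 181 = 1416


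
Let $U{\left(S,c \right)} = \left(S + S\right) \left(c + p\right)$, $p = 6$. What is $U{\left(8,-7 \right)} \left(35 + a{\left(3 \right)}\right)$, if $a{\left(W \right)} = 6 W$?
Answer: $-848$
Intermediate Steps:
$U{\left(S,c \right)} = 2 S \left(6 + c\right)$ ($U{\left(S,c \right)} = \left(S + S\right) \left(c + 6\right) = 2 S \left(6 + c\right)$)
$U{\left(8,-7 \right)} \left(35 + a{\left(3 \right)}\right) = 2 \cdot 8 \left(6 - 7\right) \left(35 + 6 \cdot 3\right) = 2 \cdot 8 \left(-1\right) \left(35 + 18\right) = \left(-16\right) 53 = -848$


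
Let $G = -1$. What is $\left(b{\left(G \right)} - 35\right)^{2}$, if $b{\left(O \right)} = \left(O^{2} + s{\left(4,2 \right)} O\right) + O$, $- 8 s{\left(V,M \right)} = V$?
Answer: $\frac{4761}{4} \approx 1190.3$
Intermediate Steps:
$s{\left(V,M \right)} = - \frac{V}{8}$
$b{\left(O \right)} = O^{2} + \frac{O}{2}$ ($b{\left(O \right)} = \left(O^{2} + \left(- \frac{1}{8}\right) 4 O\right) + O = \left(O^{2} - \frac{O}{2}\right) + O = O^{2} + \frac{O}{2}$)
$\left(b{\left(G \right)} - 35\right)^{2} = \left(- (\frac{1}{2} - 1) - 35\right)^{2} = \left(\left(-1\right) \left(- \frac{1}{2}\right) - 35\right)^{2} = \left(\frac{1}{2} - 35\right)^{2} = \left(- \frac{69}{2}\right)^{2} = \frac{4761}{4}$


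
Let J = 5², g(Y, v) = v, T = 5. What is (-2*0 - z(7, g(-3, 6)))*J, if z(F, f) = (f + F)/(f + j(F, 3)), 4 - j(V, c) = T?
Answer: -65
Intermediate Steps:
j(V, c) = -1 (j(V, c) = 4 - 1*5 = 4 - 5 = -1)
z(F, f) = (F + f)/(-1 + f) (z(F, f) = (f + F)/(f - 1) = (F + f)/(-1 + f))
J = 25
(-2*0 - z(7, g(-3, 6)))*J = (-2*0 - (7 + 6)/(-1 + 6))*25 = (0 - 13/5)*25 = -13/5*25 = -65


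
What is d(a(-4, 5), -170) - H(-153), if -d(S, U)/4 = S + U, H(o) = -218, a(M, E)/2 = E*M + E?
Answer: 1018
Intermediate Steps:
a(M, E) = 2*E + 2*E*M (a(M, E) = 2*(E*M + E) = 2*(E + E*M) = 2*E + 2*E*M)
d(S, U) = -4*S - 4*U (d(S, U) = -4*(S + U) = -4*S - 4*U)
d(a(-4, 5), -170) - H(-153) = (-8*5*(1 - 4) - 4*(-170)) - 1*(-218) = (-8*5*(-3) + 680) + 218 = (-4*(-30) + 680) + 218 = (120 + 680) + 218 = 800 + 218 = 1018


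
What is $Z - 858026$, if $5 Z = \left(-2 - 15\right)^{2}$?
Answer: $- \frac{4289841}{5} \approx -8.5797 \cdot 10^{5}$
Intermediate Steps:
$Z = \frac{289}{5}$ ($Z = \frac{\left(-2 - 15\right)^{2}}{5} = \frac{\left(-17\right)^{2}}{5} = \frac{1}{5} \cdot 289 = \frac{289}{5} \approx 57.8$)
$Z - 858026 = \frac{289}{5} - 858026 = - \frac{4289841}{5}$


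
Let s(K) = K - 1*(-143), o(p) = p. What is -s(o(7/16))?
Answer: -2295/16 ≈ -143.44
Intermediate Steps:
s(K) = 143 + K (s(K) = K + 143 = 143 + K)
-s(o(7/16)) = -(143 + 7/16) = -1*2295/16 = -2295/16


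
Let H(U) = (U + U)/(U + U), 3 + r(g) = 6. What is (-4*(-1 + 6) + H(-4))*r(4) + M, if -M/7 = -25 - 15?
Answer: 223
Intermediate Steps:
r(g) = 3 (r(g) = -3 + 6 = 3)
H(U) = 1 (H(U) = (2*U)/((2*U)) = (2*U)*(1/(2*U)) = 1)
M = 280 (M = -7*(-25 - 15) = -7*(-40) = 280)
(-4*(-1 + 6) + H(-4))*r(4) + M = (-4*(-1 + 6) + 1)*3 + 280 = (-4*5 + 1)*3 + 280 = (-20 + 1)*3 + 280 = -19*3 + 280 = -57 + 280 = 223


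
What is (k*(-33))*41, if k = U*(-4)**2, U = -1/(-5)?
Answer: -21648/5 ≈ -4329.6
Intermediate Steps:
U = 1/5 (U = -1*(-1/5) = 1/5 ≈ 0.20000)
k = 16/5 (k = (1/5)*(-4)**2 = (1/5)*16 = 16/5 ≈ 3.2000)
(k*(-33))*41 = ((16/5)*(-33))*41 = -528/5*41 = -21648/5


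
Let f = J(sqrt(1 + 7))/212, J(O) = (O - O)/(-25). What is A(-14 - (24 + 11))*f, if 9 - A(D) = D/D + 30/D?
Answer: 0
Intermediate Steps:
J(O) = 0 (J(O) = 0*(-1/25) = 0)
f = 0 (f = 0/212 = 0*(1/212) = 0)
A(D) = 8 - 30/D (A(D) = 9 - (D/D + 30/D) = 9 - (1 + 30/D) = 9 + (-1 - 30/D) = 8 - 30/D)
A(-14 - (24 + 11))*f = (8 - 30/(-14 - (24 + 11)))*0 = (8 - 30/(-14 - 1*35))*0 = (8 - 30/(-14 - 35))*0 = (8 - 30/(-49))*0 = (8 - 30*(-1/49))*0 = (8 + 30/49)*0 = (422/49)*0 = 0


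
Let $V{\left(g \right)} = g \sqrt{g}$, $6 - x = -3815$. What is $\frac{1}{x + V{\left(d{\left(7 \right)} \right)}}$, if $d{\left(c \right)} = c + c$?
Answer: $\frac{3821}{14597297} - \frac{14 \sqrt{14}}{14597297} \approx 0.00025817$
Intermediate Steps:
$d{\left(c \right)} = 2 c$
$x = 3821$ ($x = 6 - -3815 = 6 + 3815 = 3821$)
$V{\left(g \right)} = g^{\frac{3}{2}}$
$\frac{1}{x + V{\left(d{\left(7 \right)} \right)}} = \frac{1}{3821 + \left(2 \cdot 7\right)^{\frac{3}{2}}} = \frac{1}{3821 + 14^{\frac{3}{2}}} = \frac{1}{3821 + 14 \sqrt{14}}$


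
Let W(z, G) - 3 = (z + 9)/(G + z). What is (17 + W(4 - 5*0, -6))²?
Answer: 729/4 ≈ 182.25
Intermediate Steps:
W(z, G) = 3 + (9 + z)/(G + z) (W(z, G) = 3 + (z + 9)/(G + z) = 3 + (9 + z)/(G + z))
(17 + W(4 - 5*0, -6))² = (17 + (9 + 3*(-6) + 4*(4 - 5*0))/(-6 + (4 - 5*0)))² = (17 + (9 - 18 + 4*(4 + 0))/(-6 + (4 + 0)))² = (17 + (9 - 18 + 4*4)/(-6 + 4))² = (17 + (9 - 18 + 16)/(-2))² = (17 - ½*7)² = (17 - 7/2)² = (27/2)² = 729/4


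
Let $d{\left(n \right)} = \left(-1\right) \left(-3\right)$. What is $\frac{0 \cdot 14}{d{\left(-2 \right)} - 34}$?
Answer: $0$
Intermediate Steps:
$d{\left(n \right)} = 3$
$\frac{0 \cdot 14}{d{\left(-2 \right)} - 34} = \frac{0 \cdot 14}{3 - 34} = \frac{0}{-31} = 0 \left(- \frac{1}{31}\right) = 0$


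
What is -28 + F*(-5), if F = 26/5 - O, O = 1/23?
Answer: -1237/23 ≈ -53.783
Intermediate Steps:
O = 1/23 ≈ 0.043478
F = 593/115 (F = 26/5 - 1*1/23 = 26*(⅕) - 1/23 = 26/5 - 1/23 = 593/115 ≈ 5.1565)
-28 + F*(-5) = -28 + (593/115)*(-5) = -28 - 593/23 = -1237/23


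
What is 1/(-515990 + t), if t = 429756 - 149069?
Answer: -1/235303 ≈ -4.2498e-6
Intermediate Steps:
t = 280687
1/(-515990 + t) = 1/(-515990 + 280687) = 1/(-235303) = -1/235303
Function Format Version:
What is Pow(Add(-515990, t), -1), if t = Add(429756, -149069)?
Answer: Rational(-1, 235303) ≈ -4.2498e-6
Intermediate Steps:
t = 280687
Pow(Add(-515990, t), -1) = Pow(Add(-515990, 280687), -1) = Pow(-235303, -1) = Rational(-1, 235303)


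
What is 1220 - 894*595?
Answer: -530710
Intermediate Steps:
1220 - 894*595 = 1220 - 531930 = -530710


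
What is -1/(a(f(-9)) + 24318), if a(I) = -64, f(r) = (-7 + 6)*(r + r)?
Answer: -1/24254 ≈ -4.1230e-5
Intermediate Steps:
f(r) = -2*r
-1/(a(f(-9)) + 24318) = -1/(-64 + 24318) = -1/24254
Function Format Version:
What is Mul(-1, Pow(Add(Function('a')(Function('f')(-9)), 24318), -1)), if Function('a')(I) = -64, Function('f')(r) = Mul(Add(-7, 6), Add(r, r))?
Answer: Rational(-1, 24254) ≈ -4.1230e-5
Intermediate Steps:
Function('f')(r) = Mul(-2, r) (Function('f')(r) = Mul(-1, Mul(2, r)) = Mul(-2, r))
Mul(-1, Pow(Add(Function('a')(Function('f')(-9)), 24318), -1)) = Mul(-1, Pow(Add(-64, 24318), -1)) = Mul(-1, Pow(24254, -1)) = Mul(-1, Rational(1, 24254)) = Rational(-1, 24254)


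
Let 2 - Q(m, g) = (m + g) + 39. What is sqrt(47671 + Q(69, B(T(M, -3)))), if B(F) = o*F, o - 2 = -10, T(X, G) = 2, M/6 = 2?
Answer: sqrt(47581) ≈ 218.13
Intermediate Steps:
M = 12 (M = 6*2 = 12)
o = -8 (o = 2 - 10 = -8)
B(F) = -8*F
Q(m, g) = -37 - g - m (Q(m, g) = 2 - ((m + g) + 39) = 2 - ((g + m) + 39) = 2 - (39 + g + m) = 2 + (-39 - g - m) = -37 - g - m)
sqrt(47671 + Q(69, B(T(M, -3)))) = sqrt(47671 + (-37 - (-8)*2 - 1*69)) = sqrt(47671 + (-37 - 1*(-16) - 69)) = sqrt(47671 + (-37 + 16 - 69)) = sqrt(47671 - 90) = sqrt(47581)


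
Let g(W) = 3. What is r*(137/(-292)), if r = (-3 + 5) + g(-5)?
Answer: -685/292 ≈ -2.3459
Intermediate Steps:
r = 5 (r = (-3 + 5) + 3 = 2 + 3 = 5)
r*(137/(-292)) = 5*(137/(-292)) = 5*(137*(-1/292)) = 5*(-137/292) = -685/292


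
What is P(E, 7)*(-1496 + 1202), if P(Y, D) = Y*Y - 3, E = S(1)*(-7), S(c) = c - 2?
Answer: -13524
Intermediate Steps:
S(c) = -2 + c
E = 7 (E = (-2 + 1)*(-7) = -1*(-7) = 7)
P(Y, D) = -3 + Y² (P(Y, D) = Y² - 3 = -3 + Y²)
P(E, 7)*(-1496 + 1202) = (-3 + 7²)*(-1496 + 1202) = (-3 + 49)*(-294) = 46*(-294) = -13524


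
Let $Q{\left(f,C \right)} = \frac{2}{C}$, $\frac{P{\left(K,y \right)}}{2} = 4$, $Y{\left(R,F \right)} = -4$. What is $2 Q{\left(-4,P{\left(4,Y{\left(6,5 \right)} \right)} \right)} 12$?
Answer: $6$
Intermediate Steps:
$P{\left(K,y \right)} = 8$ ($P{\left(K,y \right)} = 2 \cdot 4 = 8$)
$2 Q{\left(-4,P{\left(4,Y{\left(6,5 \right)} \right)} \right)} 12 = 2 \cdot \frac{2}{8} \cdot 12 = 2 \cdot 2 \cdot \frac{1}{8} \cdot 12 = 2 \cdot \frac{1}{4} \cdot 12 = \frac{1}{2} \cdot 12 = 6$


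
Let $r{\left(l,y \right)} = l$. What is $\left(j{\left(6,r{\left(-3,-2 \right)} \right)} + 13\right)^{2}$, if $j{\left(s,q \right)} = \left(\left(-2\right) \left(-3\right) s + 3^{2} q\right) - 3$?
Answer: $361$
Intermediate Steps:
$j{\left(s,q \right)} = -3 + 6 s + 9 q$ ($j{\left(s,q \right)} = \left(6 s + 9 q\right) - 3 = -3 + 6 s + 9 q$)
$\left(j{\left(6,r{\left(-3,-2 \right)} \right)} + 13\right)^{2} = \left(\left(-3 + 6 \cdot 6 + 9 \left(-3\right)\right) + 13\right)^{2} = \left(\left(-3 + 36 - 27\right) + 13\right)^{2} = \left(6 + 13\right)^{2} = 19^{2} = 361$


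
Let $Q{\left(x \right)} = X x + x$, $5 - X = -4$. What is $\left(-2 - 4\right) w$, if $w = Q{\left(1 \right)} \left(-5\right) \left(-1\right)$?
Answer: $-300$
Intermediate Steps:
$X = 9$ ($X = 5 - -4 = 5 + 4 = 9$)
$Q{\left(x \right)} = 10 x$ ($Q{\left(x \right)} = 9 x + x = 10 x$)
$w = 50$ ($w = 10 \cdot 1 \left(-5\right) \left(-1\right) = 10 \left(-5\right) \left(-1\right) = \left(-50\right) \left(-1\right) = 50$)
$\left(-2 - 4\right) w = \left(-2 - 4\right) 50 = \left(-6\right) 50 = -300$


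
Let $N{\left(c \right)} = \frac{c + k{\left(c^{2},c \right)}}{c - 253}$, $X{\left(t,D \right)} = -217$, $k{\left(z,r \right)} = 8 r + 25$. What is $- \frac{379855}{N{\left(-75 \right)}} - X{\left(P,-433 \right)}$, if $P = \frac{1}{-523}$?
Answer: $- \frac{12445139}{65} \approx -1.9146 \cdot 10^{5}$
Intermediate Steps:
$k{\left(z,r \right)} = 25 + 8 r$
$P = - \frac{1}{523} \approx -0.001912$
$N{\left(c \right)} = \frac{25 + 9 c}{-253 + c}$ ($N{\left(c \right)} = \frac{c + \left(25 + 8 c\right)}{c - 253} = \frac{25 + 9 c}{-253 + c}$)
$- \frac{379855}{N{\left(-75 \right)}} - X{\left(P,-433 \right)} = - \frac{379855}{\frac{1}{-253 - 75} \left(25 + 9 \left(-75\right)\right)} - -217 = - \frac{379855}{\frac{1}{-328} \left(25 - 675\right)} + 217 = - \frac{379855}{\left(- \frac{1}{328}\right) \left(-650\right)} + 217 = - \frac{379855}{\frac{325}{164}} + 217 = \left(-379855\right) \frac{164}{325} + 217 = - \frac{12459244}{65} + 217 = - \frac{12445139}{65}$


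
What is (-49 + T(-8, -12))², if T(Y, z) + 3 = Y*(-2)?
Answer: 1296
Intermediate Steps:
T(Y, z) = -3 - 2*Y (T(Y, z) = -3 + Y*(-2) = -3 - 2*Y)
(-49 + T(-8, -12))² = (-49 + (-3 - 2*(-8)))² = (-49 + (-3 + 16))² = (-49 + 13)² = (-36)² = 1296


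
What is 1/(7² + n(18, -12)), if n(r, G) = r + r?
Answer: 1/85 ≈ 0.011765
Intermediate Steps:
n(r, G) = 2*r
1/(7² + n(18, -12)) = 1/(7² + 2*18) = 1/(49 + 36) = 1/85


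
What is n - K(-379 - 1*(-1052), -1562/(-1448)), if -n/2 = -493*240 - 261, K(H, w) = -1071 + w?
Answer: 172479911/724 ≈ 2.3823e+5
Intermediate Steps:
n = 237162 (n = -2*(-493*240 - 261) = -2*(-118320 - 261) = -2*(-118581) = 237162)
n - K(-379 - 1*(-1052), -1562/(-1448)) = 237162 - (-1071 - 1562/(-1448)) = 237162 - (-1071 - 1562*(-1/1448)) = 237162 - (-1071 + 781/724) = 237162 - 1*(-774623/724) = 237162 + 774623/724 = 172479911/724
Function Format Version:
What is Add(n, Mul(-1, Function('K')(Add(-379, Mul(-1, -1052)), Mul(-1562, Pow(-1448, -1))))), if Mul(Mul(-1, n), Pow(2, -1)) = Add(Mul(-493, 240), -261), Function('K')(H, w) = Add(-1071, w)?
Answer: Rational(172479911, 724) ≈ 2.3823e+5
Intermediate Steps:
n = 237162 (n = Mul(-2, Add(Mul(-493, 240), -261)) = Mul(-2, Add(-118320, -261)) = Mul(-2, -118581) = 237162)
Add(n, Mul(-1, Function('K')(Add(-379, Mul(-1, -1052)), Mul(-1562, Pow(-1448, -1))))) = Add(237162, Mul(-1, Add(-1071, Mul(-1562, Pow(-1448, -1))))) = Add(237162, Mul(-1, Add(-1071, Mul(-1562, Rational(-1, 1448))))) = Add(237162, Mul(-1, Add(-1071, Rational(781, 724)))) = Add(237162, Mul(-1, Rational(-774623, 724))) = Add(237162, Rational(774623, 724)) = Rational(172479911, 724)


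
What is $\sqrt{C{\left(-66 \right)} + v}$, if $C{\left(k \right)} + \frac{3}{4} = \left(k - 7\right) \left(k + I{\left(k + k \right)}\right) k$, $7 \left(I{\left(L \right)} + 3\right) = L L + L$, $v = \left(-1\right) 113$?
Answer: $\frac{\sqrt{2267579041}}{14} \approx 3401.4$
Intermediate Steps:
$v = -113$
$I{\left(L \right)} = -3 + \frac{L}{7} + \frac{L^{2}}{7}$ ($I{\left(L \right)} = -3 + \frac{L L + L}{7} = -3 + \frac{L^{2} + L}{7} = -3 + \frac{L + L^{2}}{7} = -3 + \left(\frac{L}{7} + \frac{L^{2}}{7}\right) = -3 + \frac{L}{7} + \frac{L^{2}}{7}$)
$C{\left(k \right)} = - \frac{3}{4} + k \left(-7 + k\right) \left(-3 + \frac{4 k^{2}}{7} + \frac{9 k}{7}\right)$ ($C{\left(k \right)} = - \frac{3}{4} + \left(k - 7\right) \left(k + \left(-3 + \frac{k + k}{7} + \frac{\left(k + k\right)^{2}}{7}\right)\right) k = - \frac{3}{4} + \left(-7 + k\right) \left(k + \left(-3 + \frac{2 k}{7} + \frac{\left(2 k\right)^{2}}{7}\right)\right) k = - \frac{3}{4} + \left(-7 + k\right) \left(k + \left(-3 + \frac{2 k}{7} + \frac{4 k^{2}}{7}\right)\right) k = - \frac{3}{4} + \left(-7 + k\right) \left(-3 + \frac{4 k^{2}}{7} + \frac{9 k}{7}\right) k = - \frac{3}{4} + k \left(-7 + k\right) \left(-3 + \frac{4 k^{2}}{7} + \frac{9 k}{7}\right)$)
$\sqrt{C{\left(-66 \right)} + v} = \sqrt{\left(- \frac{3}{4} - 12 \left(-66\right)^{2} + 21 \left(-66\right) - \frac{19 \left(-66\right)^{3}}{7} + \frac{4 \left(-66\right)^{4}}{7}\right) - 113} = \sqrt{\left(- \frac{3}{4} - 52272 - 1386 - - \frac{5462424}{7} + \frac{4}{7} \cdot 18974736\right) - 113} = \sqrt{\left(- \frac{3}{4} - 52272 - 1386 + \frac{5462424}{7} + \frac{75898944}{7}\right) - 113} = \sqrt{\frac{323943027}{28} - 113} = \sqrt{\frac{323939863}{28}} = \frac{\sqrt{2267579041}}{14}$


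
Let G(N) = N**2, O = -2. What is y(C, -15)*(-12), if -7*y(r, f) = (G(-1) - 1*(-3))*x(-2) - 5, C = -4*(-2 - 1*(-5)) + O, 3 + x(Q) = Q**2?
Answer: -12/7 ≈ -1.7143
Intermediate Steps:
x(Q) = -3 + Q**2
C = -14 (C = -4*(-2 - 1*(-5)) - 2 = -4*(-2 + 5) - 2 = -4*3 - 2 = -12 - 2 = -14)
y(r, f) = 1/7 (y(r, f) = -(((-1)**2 - 1*(-3))*(-3 + (-2)**2) - 5)/7 = -((1 + 3)*(-3 + 4) - 5)/7 = -(4*1 - 5)/7 = -(4 - 5)/7 = -1/7*(-1) = 1/7)
y(C, -15)*(-12) = (1/7)*(-12) = -12/7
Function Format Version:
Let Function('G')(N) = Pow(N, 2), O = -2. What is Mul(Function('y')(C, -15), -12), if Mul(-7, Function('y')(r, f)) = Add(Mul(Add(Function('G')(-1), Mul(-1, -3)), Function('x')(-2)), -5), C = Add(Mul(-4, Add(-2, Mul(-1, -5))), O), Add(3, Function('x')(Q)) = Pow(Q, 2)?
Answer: Rational(-12, 7) ≈ -1.7143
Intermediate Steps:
Function('x')(Q) = Add(-3, Pow(Q, 2))
C = -14 (C = Add(Mul(-4, Add(-2, Mul(-1, -5))), -2) = Add(Mul(-4, Add(-2, 5)), -2) = Add(Mul(-4, 3), -2) = Add(-12, -2) = -14)
Function('y')(r, f) = Rational(1, 7) (Function('y')(r, f) = Mul(Rational(-1, 7), Add(Mul(Add(Pow(-1, 2), Mul(-1, -3)), Add(-3, Pow(-2, 2))), -5)) = Mul(Rational(-1, 7), Add(Mul(Add(1, 3), Add(-3, 4)), -5)) = Mul(Rational(-1, 7), Add(Mul(4, 1), -5)) = Mul(Rational(-1, 7), Add(4, -5)) = Mul(Rational(-1, 7), -1) = Rational(1, 7))
Mul(Function('y')(C, -15), -12) = Mul(Rational(1, 7), -12) = Rational(-12, 7)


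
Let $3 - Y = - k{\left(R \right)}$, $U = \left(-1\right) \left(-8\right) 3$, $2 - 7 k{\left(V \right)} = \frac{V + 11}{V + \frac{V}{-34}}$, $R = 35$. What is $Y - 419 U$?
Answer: $- \frac{81277759}{8085} \approx -10053.0$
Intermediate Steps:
$k{\left(V \right)} = \frac{2}{7} - \frac{34 \left(11 + V\right)}{231 V}$ ($k{\left(V \right)} = \frac{2}{7} - \frac{\left(V + 11\right) \frac{1}{V + \frac{V}{-34}}}{7} = \frac{2}{7} - \frac{\left(11 + V\right) \frac{1}{V + V \left(- \frac{1}{34}\right)}}{7} = \frac{2}{7} - \frac{\left(11 + V\right) \frac{1}{V - \frac{V}{34}}}{7} = \frac{2}{7} - \frac{\left(11 + V\right) \frac{1}{\frac{33}{34} V}}{7} = \frac{2}{7} - \frac{\left(11 + V\right) \frac{34}{33 V}}{7} = \frac{2}{7} - \frac{\frac{34}{33} \frac{1}{V} \left(11 + V\right)}{7} = \frac{2}{7} - \frac{34 \left(11 + V\right)}{231 V}$)
$U = 24$ ($U = 8 \cdot 3 = 24$)
$Y = \frac{25001}{8085}$ ($Y = 3 - - \frac{2 \left(-187 + 16 \cdot 35\right)}{231 \cdot 35} = 3 - - \frac{2 \left(-187 + 560\right)}{231 \cdot 35} = 3 - - \frac{2 \cdot 373}{231 \cdot 35} = 3 - \left(-1\right) \frac{746}{8085} = 3 - - \frac{746}{8085} = 3 + \frac{746}{8085} = \frac{25001}{8085} \approx 3.0923$)
$Y - 419 U = \frac{25001}{8085} - 10056 = - \frac{81277759}{8085}$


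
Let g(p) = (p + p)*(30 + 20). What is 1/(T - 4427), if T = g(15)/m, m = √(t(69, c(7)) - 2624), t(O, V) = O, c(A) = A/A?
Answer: -2262197/10015196119 + 300*I*√2555/10015196119 ≈ -0.00022588 + 1.5141e-6*I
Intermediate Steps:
c(A) = 1
g(p) = 100*p (g(p) = (2*p)*50 = 100*p)
m = I*√2555 (m = √(69 - 2624) = √(-2555) = I*√2555 ≈ 50.547*I)
T = -300*I*√2555/511 (T = (100*15)/((I*√2555)) = 1500*(-I*√2555/2555) = -300*I*√2555/511 ≈ -29.675*I)
1/(T - 4427) = 1/(-300*I*√2555/511 - 4427) = 1/(-4427 - 300*I*√2555/511)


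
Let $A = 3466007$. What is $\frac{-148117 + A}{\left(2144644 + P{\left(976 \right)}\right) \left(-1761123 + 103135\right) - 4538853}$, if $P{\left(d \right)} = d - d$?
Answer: $- \frac{663578}{711159711025} \approx -9.3309 \cdot 10^{-7}$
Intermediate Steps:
$P{\left(d \right)} = 0$
$\frac{-148117 + A}{\left(2144644 + P{\left(976 \right)}\right) \left(-1761123 + 103135\right) - 4538853} = \frac{-148117 + 3466007}{\left(2144644 + 0\right) \left(-1761123 + 103135\right) - 4538853} = \frac{3317890}{2144644 \left(-1657988\right) - 4538853} = \frac{3317890}{-3555794016272 - 4538853} = \frac{3317890}{-3555798555125} = 3317890 \left(- \frac{1}{3555798555125}\right) = - \frac{663578}{711159711025}$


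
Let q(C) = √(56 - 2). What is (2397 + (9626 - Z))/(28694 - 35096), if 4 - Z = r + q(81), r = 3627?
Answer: -7823/3201 - √6/2134 ≈ -2.4451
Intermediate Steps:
q(C) = 3*√6 (q(C) = √54 = 3*√6)
Z = -3623 - 3*√6 (Z = 4 - (3627 + 3*√6) = 4 + (-3627 - 3*√6) = -3623 - 3*√6 ≈ -3630.3)
(2397 + (9626 - Z))/(28694 - 35096) = (2397 + (9626 - (-3623 - 3*√6)))/(28694 - 35096) = (2397 + (9626 + (3623 + 3*√6)))/(-6402) = (2397 + (13249 + 3*√6))*(-1/6402) = (15646 + 3*√6)*(-1/6402) = -7823/3201 - √6/2134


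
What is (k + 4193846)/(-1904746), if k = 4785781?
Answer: -8979627/1904746 ≈ -4.7143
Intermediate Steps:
(k + 4193846)/(-1904746) = (4785781 + 4193846)/(-1904746) = 8979627*(-1/1904746) = -8979627/1904746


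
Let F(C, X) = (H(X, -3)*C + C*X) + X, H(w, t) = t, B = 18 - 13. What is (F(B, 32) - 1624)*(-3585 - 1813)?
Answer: 7810906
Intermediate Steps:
B = 5
F(C, X) = X - 3*C + C*X (F(C, X) = (-3*C + C*X) + X = X - 3*C + C*X)
(F(B, 32) - 1624)*(-3585 - 1813) = ((32 - 3*5 + 5*32) - 1624)*(-3585 - 1813) = ((32 - 15 + 160) - 1624)*(-5398) = (177 - 1624)*(-5398) = -1447*(-5398) = 7810906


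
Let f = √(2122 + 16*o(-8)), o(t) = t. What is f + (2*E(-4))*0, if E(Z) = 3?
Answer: √1994 ≈ 44.654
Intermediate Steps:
f = √1994 (f = √(2122 + 16*(-8)) = √(2122 - 128) = √1994 ≈ 44.654)
f + (2*E(-4))*0 = √1994 + (2*3)*0 = √1994 + 6*0 = √1994 + 0 = √1994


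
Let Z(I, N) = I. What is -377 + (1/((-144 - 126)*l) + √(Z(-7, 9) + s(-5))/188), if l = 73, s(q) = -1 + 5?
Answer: -7430671/19710 + I*√3/188 ≈ -377.0 + 0.009213*I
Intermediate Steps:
s(q) = 4
-377 + (1/((-144 - 126)*l) + √(Z(-7, 9) + s(-5))/188) = -377 + (1/(-144 - 126*73) + √(-7 + 4)/188) = -377 + ((1/73)/(-270) + √(-3)*(1/188)) = -377 + (-1/270*1/73 + (I*√3)*(1/188)) = -377 + (-1/19710 + I*√3/188) = -7430671/19710 + I*√3/188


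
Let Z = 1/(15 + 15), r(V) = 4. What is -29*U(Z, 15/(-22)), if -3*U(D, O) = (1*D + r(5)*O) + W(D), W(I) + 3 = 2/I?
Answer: 519709/990 ≈ 524.96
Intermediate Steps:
W(I) = -3 + 2/I
Z = 1/30 ≈ 0.033333
U(D, O) = 1 - 4*O/3 - 2/(3*D) - D/3 (U(D, O) = -((1*D + 4*O) + (-3 + 2/D))/3 = -((D + 4*O) + (-3 + 2/D))/3 = -(-3 + D + 2/D + 4*O)/3 = 1 - 4*O/3 - 2/(3*D) - D/3)
-29*U(Z, 15/(-22)) = -29*(-2 + 3*(1/30) - 1*1/30*(1/30 + 4*(15/(-22))))/(3*1/30) = -29*30*(-2 + ⅒ - 1*1/30*(1/30 + 4*(15*(-1/22))))/3 = -29*30*(-2 + ⅒ - 1*1/30*(1/30 + 4*(-15/22)))/3 = -29*30*(-2 + ⅒ - 1*1/30*(1/30 - 30/11))/3 = -29*30*(-2 + ⅒ - 1*1/30*(-889/330))/3 = -29*30*(-2 + ⅒ + 889/9900)/3 = -29*30*(-17921)/(3*9900) = -29*(-17921/990) = 519709/990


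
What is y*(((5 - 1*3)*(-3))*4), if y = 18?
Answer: -432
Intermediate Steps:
y*(((5 - 1*3)*(-3))*4) = 18*(((5 - 1*3)*(-3))*4) = 18*(((5 - 3)*(-3))*4) = 18*((2*(-3))*4) = 18*(-6*4) = 18*(-24) = -432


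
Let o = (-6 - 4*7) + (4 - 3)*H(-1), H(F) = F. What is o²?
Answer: 1225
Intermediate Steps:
o = -35 (o = (-6 - 4*7) + (4 - 3)*(-1) = (-6 - 28) + 1*(-1) = -34 - 1 = -35)
o² = (-35)² = 1225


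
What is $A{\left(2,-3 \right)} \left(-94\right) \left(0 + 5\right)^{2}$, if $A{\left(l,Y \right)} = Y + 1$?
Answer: $4700$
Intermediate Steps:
$A{\left(l,Y \right)} = 1 + Y$
$A{\left(2,-3 \right)} \left(-94\right) \left(0 + 5\right)^{2} = \left(1 - 3\right) \left(-94\right) \left(0 + 5\right)^{2} = \left(-2\right) \left(-94\right) 5^{2} = 188 \cdot 25 = 4700$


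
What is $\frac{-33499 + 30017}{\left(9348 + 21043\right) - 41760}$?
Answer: $\frac{3482}{11369} \approx 0.30627$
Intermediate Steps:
$\frac{-33499 + 30017}{\left(9348 + 21043\right) - 41760} = - \frac{3482}{30391 - 41760} = - \frac{3482}{-11369} = \left(-3482\right) \left(- \frac{1}{11369}\right) = \frac{3482}{11369}$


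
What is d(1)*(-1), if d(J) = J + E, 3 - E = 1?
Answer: -3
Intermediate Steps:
E = 2 (E = 3 - 1*1 = 3 - 1 = 2)
d(J) = 2 + J (d(J) = J + 2 = 2 + J)
d(1)*(-1) = (2 + 1)*(-1) = 3*(-1) = -3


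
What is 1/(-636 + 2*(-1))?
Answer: -1/638 ≈ -0.0015674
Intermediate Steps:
1/(-636 + 2*(-1)) = 1/(-636 - 2) = 1/(-638) = -1/638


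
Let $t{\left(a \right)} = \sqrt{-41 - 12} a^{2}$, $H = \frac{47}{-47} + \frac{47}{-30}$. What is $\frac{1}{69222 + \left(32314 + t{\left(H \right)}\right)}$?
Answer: $\frac{82244160000}{8350744892871173} - \frac{5336100 i \sqrt{53}}{8350744892871173} \approx 9.8487 \cdot 10^{-6} - 4.652 \cdot 10^{-9} i$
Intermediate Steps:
$H = - \frac{77}{30}$ ($H = 47 \left(- \frac{1}{47}\right) + 47 \left(- \frac{1}{30}\right) = -1 - \frac{47}{30} = - \frac{77}{30} \approx -2.5667$)
$t{\left(a \right)} = i \sqrt{53} a^{2}$ ($t{\left(a \right)} = \sqrt{-53} a^{2} = i \sqrt{53} a^{2}$)
$\frac{1}{69222 + \left(32314 + t{\left(H \right)}\right)} = \frac{1}{69222 + \left(32314 + i \sqrt{53} \left(- \frac{77}{30}\right)^{2}\right)} = \frac{1}{69222 + \left(32314 + i \sqrt{53} \cdot \frac{5929}{900}\right)} = \frac{1}{69222 + \left(32314 + \frac{5929 i \sqrt{53}}{900}\right)} = \frac{1}{101536 + \frac{5929 i \sqrt{53}}{900}}$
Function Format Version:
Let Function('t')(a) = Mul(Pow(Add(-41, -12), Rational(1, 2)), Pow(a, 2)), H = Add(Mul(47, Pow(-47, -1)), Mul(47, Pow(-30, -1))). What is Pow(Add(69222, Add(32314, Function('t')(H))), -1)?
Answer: Add(Rational(82244160000, 8350744892871173), Mul(Rational(-5336100, 8350744892871173), I, Pow(53, Rational(1, 2)))) ≈ Add(9.8487e-6, Mul(-4.6520e-9, I))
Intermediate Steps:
H = Rational(-77, 30) (H = Add(Mul(47, Rational(-1, 47)), Mul(47, Rational(-1, 30))) = Add(-1, Rational(-47, 30)) = Rational(-77, 30) ≈ -2.5667)
Function('t')(a) = Mul(I, Pow(53, Rational(1, 2)), Pow(a, 2)) (Function('t')(a) = Mul(Pow(-53, Rational(1, 2)), Pow(a, 2)) = Mul(Mul(I, Pow(53, Rational(1, 2))), Pow(a, 2)) = Mul(I, Pow(53, Rational(1, 2)), Pow(a, 2)))
Pow(Add(69222, Add(32314, Function('t')(H))), -1) = Pow(Add(69222, Add(32314, Mul(I, Pow(53, Rational(1, 2)), Pow(Rational(-77, 30), 2)))), -1) = Pow(Add(69222, Add(32314, Mul(I, Pow(53, Rational(1, 2)), Rational(5929, 900)))), -1) = Pow(Add(69222, Add(32314, Mul(Rational(5929, 900), I, Pow(53, Rational(1, 2))))), -1) = Pow(Add(101536, Mul(Rational(5929, 900), I, Pow(53, Rational(1, 2)))), -1)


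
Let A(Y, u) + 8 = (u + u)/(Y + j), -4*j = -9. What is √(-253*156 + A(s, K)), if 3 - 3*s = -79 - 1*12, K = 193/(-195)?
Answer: 2*I*√40070420355/2015 ≈ 198.69*I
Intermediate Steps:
j = 9/4 (j = -¼*(-9) = 9/4 ≈ 2.2500)
K = -193/195 (K = 193*(-1/195) = -193/195 ≈ -0.98974)
s = 94/3 (s = 1 - (-79 - 1*12)/3 = 1 - (-79 - 12)/3 = 1 - ⅓*(-91) = 1 + 91/3 = 94/3 ≈ 31.333)
A(Y, u) = -8 + 2*u/(9/4 + Y) (A(Y, u) = -8 + (u + u)/(Y + 9/4) = -8 + (2*u)/(9/4 + Y) = -8 + 2*u/(9/4 + Y))
√(-253*156 + A(s, K)) = √(-253*156 + 8*(-9 - 193/195 - 4*94/3)/(9 + 4*(94/3))) = √(-39468 + 8*(-9 - 193/195 - 376/3)/(9 + 376/3)) = √(-39468 + 8*(-8796/65)/(403/3)) = √(-39468 + 8*(3/403)*(-8796/65)) = √(-39468 - 211104/26195) = √(-1034075364/26195) = 2*I*√40070420355/2015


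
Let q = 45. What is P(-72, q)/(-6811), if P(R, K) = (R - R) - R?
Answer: -72/6811 ≈ -0.010571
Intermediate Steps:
P(R, K) = -R (P(R, K) = 0 - R = -R)
P(-72, q)/(-6811) = -1*(-72)/(-6811) = 72*(-1/6811) = -72/6811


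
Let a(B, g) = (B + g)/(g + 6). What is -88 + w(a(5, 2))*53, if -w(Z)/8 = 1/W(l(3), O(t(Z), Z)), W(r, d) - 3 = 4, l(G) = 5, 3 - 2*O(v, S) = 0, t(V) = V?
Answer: -1040/7 ≈ -148.57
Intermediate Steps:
O(v, S) = 3/2 (O(v, S) = 3/2 - ½*0 = 3/2 + 0 = 3/2)
a(B, g) = (B + g)/(6 + g)
W(r, d) = 7 (W(r, d) = 3 + 4 = 7)
w(Z) = -8/7
-88 + w(a(5, 2))*53 = -88 - 8/7*53 = -88 - 424/7 = -1040/7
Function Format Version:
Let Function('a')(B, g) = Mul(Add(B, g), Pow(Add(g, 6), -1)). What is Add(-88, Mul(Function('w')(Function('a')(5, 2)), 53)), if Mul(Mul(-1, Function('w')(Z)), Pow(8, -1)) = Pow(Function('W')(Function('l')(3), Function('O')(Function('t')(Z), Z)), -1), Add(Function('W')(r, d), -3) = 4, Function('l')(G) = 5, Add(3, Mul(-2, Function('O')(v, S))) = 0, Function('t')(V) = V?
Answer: Rational(-1040, 7) ≈ -148.57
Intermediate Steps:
Function('O')(v, S) = Rational(3, 2) (Function('O')(v, S) = Add(Rational(3, 2), Mul(Rational(-1, 2), 0)) = Add(Rational(3, 2), 0) = Rational(3, 2))
Function('a')(B, g) = Mul(Pow(Add(6, g), -1), Add(B, g)) (Function('a')(B, g) = Mul(Add(B, g), Pow(Add(6, g), -1)) = Mul(Pow(Add(6, g), -1), Add(B, g)))
Function('W')(r, d) = 7 (Function('W')(r, d) = Add(3, 4) = 7)
Function('w')(Z) = Rational(-8, 7) (Function('w')(Z) = Mul(-8, Pow(7, -1)) = Mul(-8, Rational(1, 7)) = Rational(-8, 7))
Add(-88, Mul(Function('w')(Function('a')(5, 2)), 53)) = Add(-88, Mul(Rational(-8, 7), 53)) = Add(-88, Rational(-424, 7)) = Rational(-1040, 7)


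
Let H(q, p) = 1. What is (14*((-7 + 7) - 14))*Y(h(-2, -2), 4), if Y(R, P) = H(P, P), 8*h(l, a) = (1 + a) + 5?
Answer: -196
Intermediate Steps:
h(l, a) = ¾ + a/8 (h(l, a) = ((1 + a) + 5)/8 = (6 + a)/8 = ¾ + a/8)
Y(R, P) = 1
(14*((-7 + 7) - 14))*Y(h(-2, -2), 4) = (14*((-7 + 7) - 14))*1 = (14*(0 - 14))*1 = (14*(-14))*1 = -196*1 = -196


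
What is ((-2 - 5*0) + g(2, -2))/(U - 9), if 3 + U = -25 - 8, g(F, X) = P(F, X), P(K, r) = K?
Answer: 0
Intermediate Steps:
g(F, X) = F
U = -36 (U = -3 + (-25 - 8) = -3 - 33 = -36)
((-2 - 5*0) + g(2, -2))/(U - 9) = ((-2 - 5*0) + 2)/(-36 - 9) = ((-2 + 0) + 2)/(-45) = -(-2 + 2)/45 = -1/45*0 = 0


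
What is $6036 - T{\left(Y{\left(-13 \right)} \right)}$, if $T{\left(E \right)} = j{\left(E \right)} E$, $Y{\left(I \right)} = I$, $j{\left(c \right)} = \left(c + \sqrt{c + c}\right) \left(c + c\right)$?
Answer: $10430 - 338 i \sqrt{26} \approx 10430.0 - 1723.5 i$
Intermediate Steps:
$j{\left(c \right)} = 2 c \left(c + \sqrt{2} \sqrt{c}\right)$ ($j{\left(c \right)} = \left(c + \sqrt{2 c}\right) 2 c = \left(c + \sqrt{2} \sqrt{c}\right) 2 c = 2 c \left(c + \sqrt{2} \sqrt{c}\right)$)
$T{\left(E \right)} = E \left(2 E^{2} + 2 \sqrt{2} E^{\frac{3}{2}}\right)$ ($T{\left(E \right)} = \left(2 E^{2} + 2 \sqrt{2} E^{\frac{3}{2}}\right) E = E \left(2 E^{2} + 2 \sqrt{2} E^{\frac{3}{2}}\right)$)
$6036 - T{\left(Y{\left(-13 \right)} \right)} = 6036 - \left(2 \left(-13\right)^{3} + 2 \sqrt{2} \left(-13\right)^{\frac{5}{2}}\right) = 6036 - \left(2 \left(-2197\right) + 2 \sqrt{2} \cdot 169 i \sqrt{13}\right) = 6036 - \left(-4394 + 338 i \sqrt{26}\right) = 6036 + \left(4394 - 338 i \sqrt{26}\right) = 10430 - 338 i \sqrt{26}$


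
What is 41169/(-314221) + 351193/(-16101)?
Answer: -111015077722/5059272321 ≈ -21.943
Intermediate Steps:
41169/(-314221) + 351193/(-16101) = 41169*(-1/314221) + 351193*(-1/16101) = -41169/314221 - 351193/16101 = -111015077722/5059272321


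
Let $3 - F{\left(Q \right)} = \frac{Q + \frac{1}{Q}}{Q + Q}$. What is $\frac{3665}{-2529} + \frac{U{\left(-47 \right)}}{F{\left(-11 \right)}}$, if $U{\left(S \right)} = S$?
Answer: $- \frac{15489253}{763758} \approx -20.28$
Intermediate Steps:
$F{\left(Q \right)} = 3 - \frac{Q + \frac{1}{Q}}{2 Q}$ ($F{\left(Q \right)} = 3 - \frac{Q + \frac{1}{Q}}{Q + Q} = 3 - \frac{Q + \frac{1}{Q}}{2 Q}$)
$\frac{3665}{-2529} + \frac{U{\left(-47 \right)}}{F{\left(-11 \right)}} = \frac{3665}{-2529} - \frac{47}{\frac{5}{2} - \frac{1}{2 \cdot 121}} = 3665 \left(- \frac{1}{2529}\right) - \frac{47}{\frac{5}{2} - \frac{1}{242}} = - \frac{3665}{2529} - \frac{47}{\frac{5}{2} - \frac{1}{242}} = - \frac{3665}{2529} - \frac{47}{\frac{302}{121}} = - \frac{3665}{2529} - \frac{5687}{302} = - \frac{15489253}{763758}$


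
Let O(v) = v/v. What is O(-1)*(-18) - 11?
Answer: -29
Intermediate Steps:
O(v) = 1
O(-1)*(-18) - 11 = 1*(-18) - 11 = -18 - 11 = -29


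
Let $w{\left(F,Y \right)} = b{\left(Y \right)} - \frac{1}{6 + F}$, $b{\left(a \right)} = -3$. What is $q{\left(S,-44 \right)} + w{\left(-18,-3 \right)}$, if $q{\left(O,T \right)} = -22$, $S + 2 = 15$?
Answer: $- \frac{299}{12} \approx -24.917$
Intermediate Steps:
$S = 13$ ($S = -2 + 15 = 13$)
$w{\left(F,Y \right)} = -3 - \frac{1}{6 + F}$
$q{\left(S,-44 \right)} + w{\left(-18,-3 \right)} = -22 + \frac{-19 - -54}{6 - 18} = -22 + \frac{-19 + 54}{-12} = -22 - \frac{35}{12} = - \frac{299}{12}$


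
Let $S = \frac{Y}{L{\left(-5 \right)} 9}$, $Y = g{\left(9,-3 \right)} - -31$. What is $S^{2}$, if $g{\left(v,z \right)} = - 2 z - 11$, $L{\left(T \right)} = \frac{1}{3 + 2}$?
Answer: $\frac{16900}{81} \approx 208.64$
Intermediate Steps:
$L{\left(T \right)} = \frac{1}{5}$
$g{\left(v,z \right)} = -11 - 2 z$
$Y = 26$ ($Y = \left(-11 - -6\right) - -31 = \left(-11 + 6\right) + 31 = -5 + 31 = 26$)
$S = \frac{130}{9}$ ($S = \frac{26}{\frac{1}{5} \cdot 9} = \frac{26}{\frac{9}{5}} = 26 \cdot \frac{5}{9} = \frac{130}{9} \approx 14.444$)
$S^{2} = \left(\frac{130}{9}\right)^{2} = \frac{16900}{81}$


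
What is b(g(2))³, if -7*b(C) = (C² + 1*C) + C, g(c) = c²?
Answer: -13824/343 ≈ -40.303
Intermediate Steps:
b(C) = -2*C/7 - C²/7 (b(C) = -((C² + 1*C) + C)/7 = -((C² + C) + C)/7 = -((C + C²) + C)/7 = -(C² + 2*C)/7 = -2*C/7 - C²/7)
b(g(2))³ = (-⅐*2²*(2 + 2²))³ = (-⅐*4*(2 + 4))³ = (-⅐*4*6)³ = (-24/7)³ = -13824/343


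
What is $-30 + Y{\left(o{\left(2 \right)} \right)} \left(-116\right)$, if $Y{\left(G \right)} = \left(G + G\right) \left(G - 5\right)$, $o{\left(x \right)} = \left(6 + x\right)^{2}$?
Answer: $-876062$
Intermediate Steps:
$Y{\left(G \right)} = 2 G \left(-5 + G\right)$
$-30 + Y{\left(o{\left(2 \right)} \right)} \left(-116\right) = -30 + 2 \left(6 + 2\right)^{2} \left(-5 + \left(6 + 2\right)^{2}\right) \left(-116\right) = -30 + 2 \cdot 8^{2} \left(-5 + 8^{2}\right) \left(-116\right) = -30 + 2 \cdot 64 \left(-5 + 64\right) \left(-116\right) = -30 + 2 \cdot 64 \cdot 59 \left(-116\right) = -30 + 7552 \left(-116\right) = -30 - 876032 = -876062$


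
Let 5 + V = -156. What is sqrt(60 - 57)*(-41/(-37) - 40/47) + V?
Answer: -161 + 447*sqrt(3)/1739 ≈ -160.55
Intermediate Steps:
V = -161 (V = -5 - 156 = -161)
sqrt(60 - 57)*(-41/(-37) - 40/47) + V = sqrt(60 - 57)*(-41/(-37) - 40/47) - 161 = sqrt(3)*(-41*(-1/37) - 40*1/47) - 161 = sqrt(3)*(41/37 - 40/47) - 161 = sqrt(3)*(447/1739) - 161 = 447*sqrt(3)/1739 - 161 = -161 + 447*sqrt(3)/1739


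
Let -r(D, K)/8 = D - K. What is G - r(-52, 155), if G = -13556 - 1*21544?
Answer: -36756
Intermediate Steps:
r(D, K) = -8*D + 8*K (r(D, K) = -8*(D - K) = -8*D + 8*K)
G = -35100 (G = -13556 - 21544 = -35100)
G - r(-52, 155) = -35100 - (-8*(-52) + 8*155) = -35100 - (416 + 1240) = -35100 - 1*1656 = -35100 - 1656 = -36756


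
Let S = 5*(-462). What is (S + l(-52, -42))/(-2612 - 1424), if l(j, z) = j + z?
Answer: 601/1009 ≈ 0.59564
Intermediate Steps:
S = -2310
(S + l(-52, -42))/(-2612 - 1424) = (-2310 + (-52 - 42))/(-2612 - 1424) = (-2310 - 94)/(-4036) = -2404*(-1/4036) = 601/1009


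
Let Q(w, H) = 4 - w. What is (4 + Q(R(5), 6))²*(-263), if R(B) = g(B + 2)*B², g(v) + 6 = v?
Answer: -76007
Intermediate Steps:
g(v) = -6 + v
R(B) = B²*(-4 + B) (R(B) = (-6 + (B + 2))*B² = (-6 + (2 + B))*B² = (-4 + B)*B² = B²*(-4 + B))
(4 + Q(R(5), 6))²*(-263) = (4 + (4 - 5²*(-4 + 5)))²*(-263) = (4 + (4 - 25))²*(-263) = (4 - 21)²*(-263) = (-17)²*(-263) = 289*(-263) = -76007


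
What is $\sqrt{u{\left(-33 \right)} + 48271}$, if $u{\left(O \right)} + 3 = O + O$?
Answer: $\sqrt{48202} \approx 219.55$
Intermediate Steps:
$u{\left(O \right)} = -3 + 2 O$ ($u{\left(O \right)} = -3 + \left(O + O\right) = -3 + 2 O$)
$\sqrt{u{\left(-33 \right)} + 48271} = \sqrt{\left(-3 + 2 \left(-33\right)\right) + 48271} = \sqrt{\left(-3 - 66\right) + 48271} = \sqrt{-69 + 48271} = \sqrt{48202}$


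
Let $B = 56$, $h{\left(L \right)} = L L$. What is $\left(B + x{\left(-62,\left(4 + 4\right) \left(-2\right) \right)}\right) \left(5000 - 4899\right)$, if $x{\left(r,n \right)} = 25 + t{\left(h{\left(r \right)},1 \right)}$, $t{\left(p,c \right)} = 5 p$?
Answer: $1949401$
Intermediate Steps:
$h{\left(L \right)} = L^{2}$
$x{\left(r,n \right)} = 25 + 5 r^{2}$
$\left(B + x{\left(-62,\left(4 + 4\right) \left(-2\right) \right)}\right) \left(5000 - 4899\right) = \left(56 + \left(25 + 5 \left(-62\right)^{2}\right)\right) \left(5000 - 4899\right) = \left(56 + \left(25 + 5 \cdot 3844\right)\right) 101 = \left(56 + \left(25 + 19220\right)\right) 101 = \left(56 + 19245\right) 101 = 19301 \cdot 101 = 1949401$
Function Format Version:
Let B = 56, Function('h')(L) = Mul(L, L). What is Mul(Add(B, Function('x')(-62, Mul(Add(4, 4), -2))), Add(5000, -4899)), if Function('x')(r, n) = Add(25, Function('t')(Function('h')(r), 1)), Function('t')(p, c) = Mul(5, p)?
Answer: 1949401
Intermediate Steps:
Function('h')(L) = Pow(L, 2)
Function('x')(r, n) = Add(25, Mul(5, Pow(r, 2)))
Mul(Add(B, Function('x')(-62, Mul(Add(4, 4), -2))), Add(5000, -4899)) = Mul(Add(56, Add(25, Mul(5, Pow(-62, 2)))), Add(5000, -4899)) = Mul(Add(56, Add(25, Mul(5, 3844))), 101) = Mul(Add(56, Add(25, 19220)), 101) = Mul(Add(56, 19245), 101) = Mul(19301, 101) = 1949401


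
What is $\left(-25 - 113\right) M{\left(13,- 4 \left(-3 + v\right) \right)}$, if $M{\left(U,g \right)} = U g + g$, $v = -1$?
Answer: $-30912$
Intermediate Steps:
$M{\left(U,g \right)} = g + U g$
$\left(-25 - 113\right) M{\left(13,- 4 \left(-3 + v\right) \right)} = \left(-25 - 113\right) - 4 \left(-3 - 1\right) \left(1 + 13\right) = - 138 \left(-4\right) \left(-4\right) 14 = - 138 \cdot 16 \cdot 14 = \left(-138\right) 224 = -30912$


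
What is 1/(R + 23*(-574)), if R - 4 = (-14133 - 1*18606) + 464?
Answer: -1/45473 ≈ -2.1991e-5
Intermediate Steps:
R = -32271 (R = 4 + ((-14133 - 1*18606) + 464) = 4 + ((-14133 - 18606) + 464) = 4 + (-32739 + 464) = 4 - 32275 = -32271)
1/(R + 23*(-574)) = 1/(-32271 + 23*(-574)) = 1/(-32271 - 13202) = 1/(-45473) = -1/45473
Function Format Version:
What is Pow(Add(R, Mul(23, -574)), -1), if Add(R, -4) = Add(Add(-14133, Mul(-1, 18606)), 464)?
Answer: Rational(-1, 45473) ≈ -2.1991e-5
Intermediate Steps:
R = -32271 (R = Add(4, Add(Add(-14133, Mul(-1, 18606)), 464)) = Add(4, Add(Add(-14133, -18606), 464)) = Add(4, Add(-32739, 464)) = Add(4, -32275) = -32271)
Pow(Add(R, Mul(23, -574)), -1) = Pow(Add(-32271, Mul(23, -574)), -1) = Pow(Add(-32271, -13202), -1) = Pow(-45473, -1) = Rational(-1, 45473)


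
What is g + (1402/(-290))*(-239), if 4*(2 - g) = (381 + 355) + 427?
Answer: 502681/580 ≈ 866.69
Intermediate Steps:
g = -1155/4 (g = 2 - ((381 + 355) + 427)/4 = 2 - (736 + 427)/4 = 2 - ¼*1163 = 2 - 1163/4 = -1155/4 ≈ -288.75)
g + (1402/(-290))*(-239) = -1155/4 + (1402/(-290))*(-239) = -1155/4 + (1402*(-1/290))*(-239) = -1155/4 - 701/145*(-239) = -1155/4 + 167539/145 = 502681/580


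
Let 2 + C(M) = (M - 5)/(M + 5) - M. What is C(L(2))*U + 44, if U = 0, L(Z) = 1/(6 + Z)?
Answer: 44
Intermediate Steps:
C(M) = -2 - M + (-5 + M)/(5 + M) (C(M) = -2 + ((M - 5)/(M + 5) - M) = -2 + ((-5 + M)/(5 + M) - M) = -2 + (-M + (-5 + M)/(5 + M)) = -2 - M + (-5 + M)/(5 + M))
C(L(2))*U + 44 = ((-15 - (1/(6 + 2))² - 6/(6 + 2))/(5 + 1/(6 + 2)))*0 + 44 = ((-15 - (1/8)² - 6/8)/(5 + 1/8))*0 + 44 = ((-15 - (⅛)² - 6*⅛)/(5 + ⅛))*0 + 44 = ((-15 - 1*1/64 - ¾)/(41/8))*0 + 44 = (8*(-15 - 1/64 - ¾)/41)*0 + 44 = ((8/41)*(-1009/64))*0 + 44 = -1009/328*0 + 44 = 0 + 44 = 44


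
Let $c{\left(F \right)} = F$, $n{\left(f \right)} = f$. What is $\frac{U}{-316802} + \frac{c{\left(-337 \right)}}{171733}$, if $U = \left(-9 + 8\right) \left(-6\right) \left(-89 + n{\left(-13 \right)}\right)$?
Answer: $- \frac{830839}{27202678933} \approx -3.0543 \cdot 10^{-5}$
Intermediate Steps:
$U = -612$ ($U = \left(-9 + 8\right) \left(-6\right) \left(-89 - 13\right) = \left(-1\right) \left(-6\right) \left(-102\right) = 6 \left(-102\right) = -612$)
$\frac{U}{-316802} + \frac{c{\left(-337 \right)}}{171733} = - \frac{612}{-316802} - \frac{337}{171733} = \left(-612\right) \left(- \frac{1}{316802}\right) - \frac{337}{171733} = \frac{306}{158401} - \frac{337}{171733} = - \frac{830839}{27202678933}$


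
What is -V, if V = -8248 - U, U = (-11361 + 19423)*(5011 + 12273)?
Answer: 139351856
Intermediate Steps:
U = 139343608 (U = 8062*17284 = 139343608)
V = -139351856 (V = -8248 - 1*139343608 = -8248 - 139343608 = -139351856)
-V = -1*(-139351856) = 139351856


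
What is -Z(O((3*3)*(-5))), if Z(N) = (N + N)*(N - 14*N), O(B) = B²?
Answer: 106616250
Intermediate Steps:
Z(N) = -26*N² (Z(N) = (2*N)*(-13*N) = -26*N²)
-Z(O((3*3)*(-5))) = -(-26)*(((3*3)*(-5))²)² = -(-26)*((9*(-5))²)² = -(-26)*((-45)²)² = -(-26)*2025² = -(-26)*4100625 = -1*(-106616250) = 106616250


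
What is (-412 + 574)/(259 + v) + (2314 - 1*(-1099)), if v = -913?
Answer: 371990/109 ≈ 3412.8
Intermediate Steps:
(-412 + 574)/(259 + v) + (2314 - 1*(-1099)) = (-412 + 574)/(259 - 913) + (2314 - 1*(-1099)) = 162/(-654) + (2314 + 1099) = 162*(-1/654) + 3413 = -27/109 + 3413 = 371990/109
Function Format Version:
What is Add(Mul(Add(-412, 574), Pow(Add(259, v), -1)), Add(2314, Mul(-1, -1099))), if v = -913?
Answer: Rational(371990, 109) ≈ 3412.8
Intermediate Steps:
Add(Mul(Add(-412, 574), Pow(Add(259, v), -1)), Add(2314, Mul(-1, -1099))) = Add(Mul(Add(-412, 574), Pow(Add(259, -913), -1)), Add(2314, Mul(-1, -1099))) = Add(Mul(162, Pow(-654, -1)), Add(2314, 1099)) = Add(Mul(162, Rational(-1, 654)), 3413) = Add(Rational(-27, 109), 3413) = Rational(371990, 109)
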